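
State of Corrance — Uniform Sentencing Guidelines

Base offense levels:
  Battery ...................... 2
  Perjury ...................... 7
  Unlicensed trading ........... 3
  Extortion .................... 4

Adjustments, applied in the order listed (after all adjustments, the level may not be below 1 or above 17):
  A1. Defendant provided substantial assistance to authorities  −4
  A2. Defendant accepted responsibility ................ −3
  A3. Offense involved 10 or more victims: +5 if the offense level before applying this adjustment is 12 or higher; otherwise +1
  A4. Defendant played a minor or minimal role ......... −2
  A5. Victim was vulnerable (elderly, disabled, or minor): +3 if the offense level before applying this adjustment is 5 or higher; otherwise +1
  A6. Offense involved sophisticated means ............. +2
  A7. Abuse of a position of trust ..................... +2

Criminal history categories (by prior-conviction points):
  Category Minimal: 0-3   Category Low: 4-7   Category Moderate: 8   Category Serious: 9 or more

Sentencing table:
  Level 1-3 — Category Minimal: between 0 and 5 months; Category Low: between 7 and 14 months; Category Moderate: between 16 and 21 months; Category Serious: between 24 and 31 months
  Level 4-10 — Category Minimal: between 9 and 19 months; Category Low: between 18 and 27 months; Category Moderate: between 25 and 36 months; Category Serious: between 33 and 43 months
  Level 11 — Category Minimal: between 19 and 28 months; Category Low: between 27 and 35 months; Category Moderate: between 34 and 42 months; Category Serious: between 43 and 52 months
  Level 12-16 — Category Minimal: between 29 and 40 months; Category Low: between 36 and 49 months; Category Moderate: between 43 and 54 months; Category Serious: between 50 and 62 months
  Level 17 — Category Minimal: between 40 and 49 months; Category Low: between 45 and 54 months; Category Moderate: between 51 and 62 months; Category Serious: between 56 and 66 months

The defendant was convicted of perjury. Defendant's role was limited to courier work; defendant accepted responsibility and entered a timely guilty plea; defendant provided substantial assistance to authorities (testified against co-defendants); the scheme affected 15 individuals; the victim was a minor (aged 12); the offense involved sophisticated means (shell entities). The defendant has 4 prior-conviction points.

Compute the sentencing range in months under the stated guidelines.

Base offense level for perjury: 7.
A1 applies: 7 − 4 = 3.
A2 applies: 3 − 3 = 0.
A3 applies (level before this adjustment is 0 < 12, so +1): 0 + 1 = 1.
A4 applies: 1 − 2 = -1.
A5 applies (level before this adjustment is -1 < 5, so +1): -1 + 1 = 0.
A6 applies: 0 + 2 = 2.
A7 does not apply.
Final offense level: 2.
Criminal history: 4 prior points → Category Low (4-7).
Level 2 falls in the 1-3 band.
Grid: Level 1-3 × Category Low = 7-14 months.

7-14 months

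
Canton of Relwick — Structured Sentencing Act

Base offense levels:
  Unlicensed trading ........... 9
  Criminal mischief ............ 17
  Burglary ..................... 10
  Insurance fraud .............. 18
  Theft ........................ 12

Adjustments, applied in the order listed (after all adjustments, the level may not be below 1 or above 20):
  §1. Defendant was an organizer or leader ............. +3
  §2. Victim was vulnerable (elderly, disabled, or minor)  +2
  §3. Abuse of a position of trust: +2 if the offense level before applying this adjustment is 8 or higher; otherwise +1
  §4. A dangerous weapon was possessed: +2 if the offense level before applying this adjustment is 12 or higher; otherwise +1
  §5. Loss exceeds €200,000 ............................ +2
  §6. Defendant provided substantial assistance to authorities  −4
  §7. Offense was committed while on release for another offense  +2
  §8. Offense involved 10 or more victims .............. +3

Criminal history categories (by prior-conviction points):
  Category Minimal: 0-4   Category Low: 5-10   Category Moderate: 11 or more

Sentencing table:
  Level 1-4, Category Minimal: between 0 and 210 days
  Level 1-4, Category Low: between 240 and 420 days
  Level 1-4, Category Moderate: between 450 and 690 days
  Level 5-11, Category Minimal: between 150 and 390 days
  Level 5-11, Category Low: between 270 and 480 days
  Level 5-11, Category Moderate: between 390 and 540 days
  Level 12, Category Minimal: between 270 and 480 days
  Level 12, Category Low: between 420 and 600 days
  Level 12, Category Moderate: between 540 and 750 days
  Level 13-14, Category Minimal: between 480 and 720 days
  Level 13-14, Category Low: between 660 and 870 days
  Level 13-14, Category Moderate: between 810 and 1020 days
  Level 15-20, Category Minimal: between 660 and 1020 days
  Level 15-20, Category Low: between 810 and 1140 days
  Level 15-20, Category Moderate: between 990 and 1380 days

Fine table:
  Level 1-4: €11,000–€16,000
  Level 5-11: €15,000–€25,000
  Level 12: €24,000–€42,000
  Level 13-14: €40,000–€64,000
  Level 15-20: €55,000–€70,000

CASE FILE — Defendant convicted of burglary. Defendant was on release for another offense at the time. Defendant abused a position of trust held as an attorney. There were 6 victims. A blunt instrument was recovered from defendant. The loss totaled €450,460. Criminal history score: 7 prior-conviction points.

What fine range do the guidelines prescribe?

Base offense level for burglary: 10.
§3 applies (level before this adjustment is 10 ≥ 8, so +2): 10 + 2 = 12.
§4 applies (level before this adjustment is 12 ≥ 12, so +2): 12 + 2 = 14.
§5 applies: 14 + 2 = 16.
§7 applies: 16 + 2 = 18.
Final offense level: 18.
Level 18 falls in the 15-20 band.
Fine table: Level 15-20 → €55,000–€70,000.

€55,000–€70,000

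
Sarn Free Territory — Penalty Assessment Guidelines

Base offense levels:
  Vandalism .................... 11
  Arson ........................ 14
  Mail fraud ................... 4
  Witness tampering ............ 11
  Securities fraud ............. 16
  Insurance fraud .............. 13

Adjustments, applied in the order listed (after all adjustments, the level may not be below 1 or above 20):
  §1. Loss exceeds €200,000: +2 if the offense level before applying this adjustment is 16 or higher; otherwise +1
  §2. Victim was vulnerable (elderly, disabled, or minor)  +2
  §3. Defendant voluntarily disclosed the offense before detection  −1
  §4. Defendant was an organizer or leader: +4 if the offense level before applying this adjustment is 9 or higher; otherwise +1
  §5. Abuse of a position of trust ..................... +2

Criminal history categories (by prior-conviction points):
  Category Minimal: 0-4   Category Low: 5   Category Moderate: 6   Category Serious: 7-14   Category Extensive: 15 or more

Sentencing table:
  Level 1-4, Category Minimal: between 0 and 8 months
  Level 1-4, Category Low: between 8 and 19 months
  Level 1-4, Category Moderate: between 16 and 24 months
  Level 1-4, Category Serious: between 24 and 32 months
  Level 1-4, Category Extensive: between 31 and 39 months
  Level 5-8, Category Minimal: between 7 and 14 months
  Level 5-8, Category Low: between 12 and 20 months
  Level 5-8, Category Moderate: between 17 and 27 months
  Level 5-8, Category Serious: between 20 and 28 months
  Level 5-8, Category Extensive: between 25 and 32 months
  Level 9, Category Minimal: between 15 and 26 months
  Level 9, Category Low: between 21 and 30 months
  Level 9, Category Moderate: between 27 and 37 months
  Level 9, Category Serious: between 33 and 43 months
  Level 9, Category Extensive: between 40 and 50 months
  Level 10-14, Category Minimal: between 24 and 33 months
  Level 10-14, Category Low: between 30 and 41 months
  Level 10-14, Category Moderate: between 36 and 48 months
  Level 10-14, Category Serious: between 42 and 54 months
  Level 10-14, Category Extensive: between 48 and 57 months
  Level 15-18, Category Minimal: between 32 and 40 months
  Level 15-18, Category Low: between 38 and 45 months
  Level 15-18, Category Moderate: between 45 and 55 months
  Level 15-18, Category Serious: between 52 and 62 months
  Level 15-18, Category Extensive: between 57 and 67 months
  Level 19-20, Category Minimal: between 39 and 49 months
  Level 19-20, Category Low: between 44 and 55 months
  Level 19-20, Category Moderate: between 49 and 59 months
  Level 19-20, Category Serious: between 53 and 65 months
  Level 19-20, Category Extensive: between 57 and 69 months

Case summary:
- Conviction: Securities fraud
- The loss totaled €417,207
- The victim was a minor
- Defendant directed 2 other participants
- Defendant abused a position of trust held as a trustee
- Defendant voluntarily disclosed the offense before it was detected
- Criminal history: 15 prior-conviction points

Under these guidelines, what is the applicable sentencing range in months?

Base offense level for securities fraud: 16.
§1 applies (level before this adjustment is 16 ≥ 16, so +2): 16 + 2 = 18.
§2 applies: 18 + 2 = 20.
§3 applies: 20 − 1 = 19.
§4 applies (level before this adjustment is 19 ≥ 9, so +4): 19 + 4 = 23.
§5 applies: 23 + 2 = 25.
Level 25 exceeds the maximum of 20; capped at 20.
Final offense level: 20.
Criminal history: 15 prior points → Category Extensive (15+).
Level 20 falls in the 19-20 band.
Grid: Level 19-20 × Category Extensive = 57-69 months.

57-69 months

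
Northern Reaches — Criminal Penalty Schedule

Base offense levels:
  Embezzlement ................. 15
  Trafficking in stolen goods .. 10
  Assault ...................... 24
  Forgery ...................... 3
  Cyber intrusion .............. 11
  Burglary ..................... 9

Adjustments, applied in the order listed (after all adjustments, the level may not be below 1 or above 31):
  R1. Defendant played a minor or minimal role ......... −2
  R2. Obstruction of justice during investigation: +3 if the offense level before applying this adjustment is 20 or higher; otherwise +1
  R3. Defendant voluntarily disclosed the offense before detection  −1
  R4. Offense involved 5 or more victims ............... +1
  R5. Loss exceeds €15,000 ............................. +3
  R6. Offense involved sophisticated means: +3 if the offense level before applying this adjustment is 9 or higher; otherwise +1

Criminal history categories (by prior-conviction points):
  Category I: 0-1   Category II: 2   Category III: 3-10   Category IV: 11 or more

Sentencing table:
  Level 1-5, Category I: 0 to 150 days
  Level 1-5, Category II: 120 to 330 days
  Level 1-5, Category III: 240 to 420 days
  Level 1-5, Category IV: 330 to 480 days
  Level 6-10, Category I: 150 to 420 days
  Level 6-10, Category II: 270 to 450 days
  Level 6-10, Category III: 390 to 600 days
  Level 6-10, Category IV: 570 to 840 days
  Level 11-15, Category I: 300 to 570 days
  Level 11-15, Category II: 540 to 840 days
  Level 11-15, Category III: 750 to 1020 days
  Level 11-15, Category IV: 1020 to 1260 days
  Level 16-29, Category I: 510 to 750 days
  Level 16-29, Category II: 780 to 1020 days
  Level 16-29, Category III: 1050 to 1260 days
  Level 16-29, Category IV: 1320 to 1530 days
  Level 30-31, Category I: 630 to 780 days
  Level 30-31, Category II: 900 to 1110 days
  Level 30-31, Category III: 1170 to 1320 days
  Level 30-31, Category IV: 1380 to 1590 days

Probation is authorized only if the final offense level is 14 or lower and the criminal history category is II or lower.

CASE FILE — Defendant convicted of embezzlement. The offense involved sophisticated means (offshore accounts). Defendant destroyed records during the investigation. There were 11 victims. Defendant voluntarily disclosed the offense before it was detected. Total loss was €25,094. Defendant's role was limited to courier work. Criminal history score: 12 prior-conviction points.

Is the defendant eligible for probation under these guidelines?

Base offense level for embezzlement: 15.
R1 applies: 15 − 2 = 13.
R2 applies (level before this adjustment is 13 < 20, so +1): 13 + 1 = 14.
R3 applies: 14 − 1 = 13.
R4 applies: 13 + 1 = 14.
R5 applies: 14 + 3 = 17.
R6 applies (level before this adjustment is 17 ≥ 9, so +3): 17 + 3 = 20.
Final offense level: 20.
Criminal history: 12 prior points → Category IV (11+).
Level 20 falls in the 16-29 band.
Grid: Level 16-29 × Category IV = 1320-1530 days.
Probation check: level 20 > 14 and category IV > II → not eligible.

No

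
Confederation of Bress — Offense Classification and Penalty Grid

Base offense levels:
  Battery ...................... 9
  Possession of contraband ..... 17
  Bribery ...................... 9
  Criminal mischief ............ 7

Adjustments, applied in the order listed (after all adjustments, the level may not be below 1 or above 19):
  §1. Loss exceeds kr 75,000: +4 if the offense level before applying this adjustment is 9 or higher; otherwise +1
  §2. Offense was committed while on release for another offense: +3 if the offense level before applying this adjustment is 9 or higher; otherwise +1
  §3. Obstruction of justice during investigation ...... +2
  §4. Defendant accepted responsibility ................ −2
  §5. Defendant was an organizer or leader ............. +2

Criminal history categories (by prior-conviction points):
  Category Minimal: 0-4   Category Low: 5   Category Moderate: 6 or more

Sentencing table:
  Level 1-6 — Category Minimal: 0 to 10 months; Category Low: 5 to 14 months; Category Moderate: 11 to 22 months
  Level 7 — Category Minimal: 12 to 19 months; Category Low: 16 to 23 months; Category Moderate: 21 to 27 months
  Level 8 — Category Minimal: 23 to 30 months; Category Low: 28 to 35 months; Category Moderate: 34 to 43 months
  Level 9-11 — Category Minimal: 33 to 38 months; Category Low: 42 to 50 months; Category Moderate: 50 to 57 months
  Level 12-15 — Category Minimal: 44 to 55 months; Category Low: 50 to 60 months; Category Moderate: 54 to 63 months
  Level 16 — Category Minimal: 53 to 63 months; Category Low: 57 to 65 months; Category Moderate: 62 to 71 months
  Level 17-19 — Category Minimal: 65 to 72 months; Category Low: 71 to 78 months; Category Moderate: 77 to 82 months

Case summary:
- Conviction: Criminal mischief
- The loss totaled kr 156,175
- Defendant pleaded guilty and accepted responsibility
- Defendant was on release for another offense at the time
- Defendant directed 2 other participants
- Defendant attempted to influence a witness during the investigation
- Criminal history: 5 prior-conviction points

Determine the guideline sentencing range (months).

42-50 months

Base offense level for criminal mischief: 7.
§1 applies (level before this adjustment is 7 < 9, so +1): 7 + 1 = 8.
§2 applies (level before this adjustment is 8 < 9, so +1): 8 + 1 = 9.
§3 applies: 9 + 2 = 11.
§4 applies: 11 − 2 = 9.
§5 applies: 9 + 2 = 11.
Final offense level: 11.
Criminal history: 5 prior points → Category Low (5).
Level 11 falls in the 9-11 band.
Grid: Level 9-11 × Category Low = 42-50 months.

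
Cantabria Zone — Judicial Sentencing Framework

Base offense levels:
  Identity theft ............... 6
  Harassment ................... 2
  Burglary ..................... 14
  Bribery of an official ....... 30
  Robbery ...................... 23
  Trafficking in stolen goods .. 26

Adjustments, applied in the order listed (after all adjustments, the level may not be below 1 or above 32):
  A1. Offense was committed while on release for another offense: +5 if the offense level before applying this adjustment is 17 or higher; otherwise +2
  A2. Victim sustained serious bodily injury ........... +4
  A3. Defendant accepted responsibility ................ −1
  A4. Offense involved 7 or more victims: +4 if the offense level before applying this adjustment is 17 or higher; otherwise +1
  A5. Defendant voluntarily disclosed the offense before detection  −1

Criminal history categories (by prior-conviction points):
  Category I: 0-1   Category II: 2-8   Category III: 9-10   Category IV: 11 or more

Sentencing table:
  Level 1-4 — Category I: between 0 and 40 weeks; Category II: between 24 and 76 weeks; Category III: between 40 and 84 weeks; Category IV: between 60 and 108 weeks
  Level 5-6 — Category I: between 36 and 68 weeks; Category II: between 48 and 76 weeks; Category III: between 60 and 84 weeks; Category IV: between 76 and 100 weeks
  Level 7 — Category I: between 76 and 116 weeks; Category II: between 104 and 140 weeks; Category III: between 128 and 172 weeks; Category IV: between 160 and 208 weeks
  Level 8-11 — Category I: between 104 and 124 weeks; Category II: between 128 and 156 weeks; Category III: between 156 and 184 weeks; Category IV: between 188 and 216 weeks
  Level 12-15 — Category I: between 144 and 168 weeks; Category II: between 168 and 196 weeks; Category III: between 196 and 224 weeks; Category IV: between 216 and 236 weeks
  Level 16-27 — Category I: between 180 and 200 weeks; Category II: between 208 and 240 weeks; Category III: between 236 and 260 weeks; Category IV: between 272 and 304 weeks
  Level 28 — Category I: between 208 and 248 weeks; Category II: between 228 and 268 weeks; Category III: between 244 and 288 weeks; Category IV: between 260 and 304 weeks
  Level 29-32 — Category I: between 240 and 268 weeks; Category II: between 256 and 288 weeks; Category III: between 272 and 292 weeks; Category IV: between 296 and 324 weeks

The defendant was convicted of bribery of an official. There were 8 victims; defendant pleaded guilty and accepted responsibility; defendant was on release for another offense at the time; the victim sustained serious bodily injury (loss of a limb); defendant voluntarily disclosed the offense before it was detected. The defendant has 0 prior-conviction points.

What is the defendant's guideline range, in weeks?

Base offense level for bribery of an official: 30.
A1 applies (level before this adjustment is 30 ≥ 17, so +5): 30 + 5 = 35.
A2 applies: 35 + 4 = 39.
A3 applies: 39 − 1 = 38.
A4 applies (level before this adjustment is 38 ≥ 17, so +4): 38 + 4 = 42.
A5 applies: 42 − 1 = 41.
Level 41 exceeds the maximum of 32; capped at 32.
Final offense level: 32.
Criminal history: 0 prior points → Category I (0-1).
Level 32 falls in the 29-32 band.
Grid: Level 29-32 × Category I = 240-268 weeks.

240-268 weeks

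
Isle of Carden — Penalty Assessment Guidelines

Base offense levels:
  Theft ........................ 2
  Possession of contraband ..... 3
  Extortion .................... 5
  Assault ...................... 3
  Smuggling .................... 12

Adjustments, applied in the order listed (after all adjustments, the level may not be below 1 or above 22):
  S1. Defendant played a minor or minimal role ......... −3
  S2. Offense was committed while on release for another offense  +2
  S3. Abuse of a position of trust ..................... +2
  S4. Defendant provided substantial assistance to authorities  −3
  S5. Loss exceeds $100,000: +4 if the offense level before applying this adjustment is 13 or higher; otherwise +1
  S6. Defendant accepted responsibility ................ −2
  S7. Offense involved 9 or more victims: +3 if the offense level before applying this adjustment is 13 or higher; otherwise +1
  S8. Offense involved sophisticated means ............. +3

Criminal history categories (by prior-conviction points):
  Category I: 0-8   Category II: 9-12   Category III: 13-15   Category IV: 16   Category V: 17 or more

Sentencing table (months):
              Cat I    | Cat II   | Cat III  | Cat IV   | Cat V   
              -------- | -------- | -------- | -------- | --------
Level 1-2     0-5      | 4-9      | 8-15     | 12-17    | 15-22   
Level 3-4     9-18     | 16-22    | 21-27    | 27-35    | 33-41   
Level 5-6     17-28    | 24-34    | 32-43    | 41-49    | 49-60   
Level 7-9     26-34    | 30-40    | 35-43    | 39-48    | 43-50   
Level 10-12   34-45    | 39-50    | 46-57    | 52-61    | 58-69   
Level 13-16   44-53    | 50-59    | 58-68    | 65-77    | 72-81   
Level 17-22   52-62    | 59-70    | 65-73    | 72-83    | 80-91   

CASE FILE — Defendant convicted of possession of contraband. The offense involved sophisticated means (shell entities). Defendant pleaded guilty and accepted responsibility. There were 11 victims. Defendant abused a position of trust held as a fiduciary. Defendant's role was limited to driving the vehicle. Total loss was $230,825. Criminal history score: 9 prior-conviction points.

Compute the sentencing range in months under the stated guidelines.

Base offense level for possession of contraband: 3.
S1 applies: 3 − 3 = 0.
S3 applies: 0 + 2 = 2.
S4 does not apply.
S5 applies (level before this adjustment is 2 < 13, so +1): 2 + 1 = 3.
S6 applies: 3 − 2 = 1.
S7 applies (level before this adjustment is 1 < 13, so +1): 1 + 1 = 2.
S8 applies: 2 + 3 = 5.
Final offense level: 5.
Criminal history: 9 prior points → Category II (9-12).
Level 5 falls in the 5-6 band.
Grid: Level 5-6 × Category II = 24-34 months.

24-34 months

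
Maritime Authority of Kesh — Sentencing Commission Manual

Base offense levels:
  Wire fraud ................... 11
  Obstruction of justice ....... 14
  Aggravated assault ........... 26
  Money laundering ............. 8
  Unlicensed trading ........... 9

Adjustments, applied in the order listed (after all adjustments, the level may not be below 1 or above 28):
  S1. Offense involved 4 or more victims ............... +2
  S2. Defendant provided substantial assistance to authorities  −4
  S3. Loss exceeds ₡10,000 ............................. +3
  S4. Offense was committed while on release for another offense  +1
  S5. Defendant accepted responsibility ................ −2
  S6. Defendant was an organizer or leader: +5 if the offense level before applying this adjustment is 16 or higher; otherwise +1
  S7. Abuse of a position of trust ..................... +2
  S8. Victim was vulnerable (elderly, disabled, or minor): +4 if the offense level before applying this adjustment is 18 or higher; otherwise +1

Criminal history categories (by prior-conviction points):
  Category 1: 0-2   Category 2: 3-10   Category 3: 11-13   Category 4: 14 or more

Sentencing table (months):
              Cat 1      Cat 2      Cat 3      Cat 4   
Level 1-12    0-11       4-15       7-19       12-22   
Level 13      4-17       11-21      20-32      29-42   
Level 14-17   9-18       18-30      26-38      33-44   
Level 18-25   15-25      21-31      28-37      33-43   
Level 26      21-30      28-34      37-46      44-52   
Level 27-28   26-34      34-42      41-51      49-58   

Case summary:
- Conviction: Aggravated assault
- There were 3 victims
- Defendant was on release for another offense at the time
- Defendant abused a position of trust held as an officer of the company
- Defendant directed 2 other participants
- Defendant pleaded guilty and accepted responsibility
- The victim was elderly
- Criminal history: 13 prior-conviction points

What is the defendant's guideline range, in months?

41-51 months

Base offense level for aggravated assault: 26.
S1 does not apply.
S4 applies: 26 + 1 = 27.
S5 applies: 27 − 2 = 25.
S6 applies (level before this adjustment is 25 ≥ 16, so +5): 25 + 5 = 30.
S7 applies: 30 + 2 = 32.
S8 applies (level before this adjustment is 32 ≥ 18, so +4): 32 + 4 = 36.
Level 36 exceeds the maximum of 28; capped at 28.
Final offense level: 28.
Criminal history: 13 prior points → Category 3 (11-13).
Level 28 falls in the 27-28 band.
Grid: Level 27-28 × Category 3 = 41-51 months.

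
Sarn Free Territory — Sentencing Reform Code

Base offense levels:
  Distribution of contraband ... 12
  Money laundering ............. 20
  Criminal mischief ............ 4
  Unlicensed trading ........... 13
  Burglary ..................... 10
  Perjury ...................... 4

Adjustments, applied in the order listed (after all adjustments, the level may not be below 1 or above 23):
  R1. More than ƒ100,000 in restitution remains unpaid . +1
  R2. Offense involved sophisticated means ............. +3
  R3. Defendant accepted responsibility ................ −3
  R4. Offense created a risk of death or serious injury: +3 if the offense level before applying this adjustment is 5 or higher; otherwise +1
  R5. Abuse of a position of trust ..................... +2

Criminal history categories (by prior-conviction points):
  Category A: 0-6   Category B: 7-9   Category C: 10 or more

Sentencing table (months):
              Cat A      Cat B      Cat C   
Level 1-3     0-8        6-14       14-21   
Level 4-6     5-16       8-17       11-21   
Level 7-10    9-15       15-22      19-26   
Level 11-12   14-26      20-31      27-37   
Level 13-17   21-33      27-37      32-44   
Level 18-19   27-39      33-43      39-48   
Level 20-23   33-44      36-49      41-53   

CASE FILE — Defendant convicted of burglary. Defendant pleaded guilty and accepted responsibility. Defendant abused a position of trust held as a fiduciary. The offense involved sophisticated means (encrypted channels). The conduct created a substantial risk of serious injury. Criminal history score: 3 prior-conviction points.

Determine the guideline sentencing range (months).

21-33 months

Base offense level for burglary: 10.
R2 applies: 10 + 3 = 13.
R3 applies: 13 − 3 = 10.
R4 applies (level before this adjustment is 10 ≥ 5, so +3): 10 + 3 = 13.
R5 applies: 13 + 2 = 15.
Final offense level: 15.
Criminal history: 3 prior points → Category A (0-6).
Level 15 falls in the 13-17 band.
Grid: Level 13-17 × Category A = 21-33 months.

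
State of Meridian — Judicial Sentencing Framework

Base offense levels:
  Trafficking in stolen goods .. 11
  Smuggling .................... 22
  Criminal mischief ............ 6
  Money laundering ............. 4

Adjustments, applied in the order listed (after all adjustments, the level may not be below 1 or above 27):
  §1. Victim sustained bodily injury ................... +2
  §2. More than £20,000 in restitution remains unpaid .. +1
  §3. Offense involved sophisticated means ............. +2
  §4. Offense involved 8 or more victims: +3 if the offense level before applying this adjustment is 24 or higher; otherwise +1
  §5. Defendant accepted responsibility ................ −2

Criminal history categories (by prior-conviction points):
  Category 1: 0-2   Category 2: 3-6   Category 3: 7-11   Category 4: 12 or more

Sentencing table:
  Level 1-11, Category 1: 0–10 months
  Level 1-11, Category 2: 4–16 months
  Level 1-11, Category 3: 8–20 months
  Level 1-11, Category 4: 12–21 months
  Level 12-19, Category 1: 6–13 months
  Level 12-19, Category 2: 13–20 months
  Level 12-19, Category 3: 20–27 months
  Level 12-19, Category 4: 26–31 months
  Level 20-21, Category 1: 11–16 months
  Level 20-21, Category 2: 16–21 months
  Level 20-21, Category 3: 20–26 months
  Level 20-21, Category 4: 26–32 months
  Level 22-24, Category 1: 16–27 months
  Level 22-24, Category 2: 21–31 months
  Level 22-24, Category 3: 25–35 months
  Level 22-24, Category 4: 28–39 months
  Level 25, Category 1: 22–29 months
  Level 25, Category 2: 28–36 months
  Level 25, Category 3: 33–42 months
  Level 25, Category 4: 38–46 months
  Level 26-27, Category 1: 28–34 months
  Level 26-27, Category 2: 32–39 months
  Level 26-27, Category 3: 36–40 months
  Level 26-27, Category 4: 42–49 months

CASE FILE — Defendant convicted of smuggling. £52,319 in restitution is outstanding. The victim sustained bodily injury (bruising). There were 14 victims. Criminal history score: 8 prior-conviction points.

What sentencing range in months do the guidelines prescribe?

36-40 months

Base offense level for smuggling: 22.
§1 applies: 22 + 2 = 24.
§2 applies: 24 + 1 = 25.
§3 does not apply.
§4 applies (level before this adjustment is 25 ≥ 24, so +3): 25 + 3 = 28.
Level 28 exceeds the maximum of 27; capped at 27.
Final offense level: 27.
Criminal history: 8 prior points → Category 3 (7-11).
Level 27 falls in the 26-27 band.
Grid: Level 26-27 × Category 3 = 36-40 months.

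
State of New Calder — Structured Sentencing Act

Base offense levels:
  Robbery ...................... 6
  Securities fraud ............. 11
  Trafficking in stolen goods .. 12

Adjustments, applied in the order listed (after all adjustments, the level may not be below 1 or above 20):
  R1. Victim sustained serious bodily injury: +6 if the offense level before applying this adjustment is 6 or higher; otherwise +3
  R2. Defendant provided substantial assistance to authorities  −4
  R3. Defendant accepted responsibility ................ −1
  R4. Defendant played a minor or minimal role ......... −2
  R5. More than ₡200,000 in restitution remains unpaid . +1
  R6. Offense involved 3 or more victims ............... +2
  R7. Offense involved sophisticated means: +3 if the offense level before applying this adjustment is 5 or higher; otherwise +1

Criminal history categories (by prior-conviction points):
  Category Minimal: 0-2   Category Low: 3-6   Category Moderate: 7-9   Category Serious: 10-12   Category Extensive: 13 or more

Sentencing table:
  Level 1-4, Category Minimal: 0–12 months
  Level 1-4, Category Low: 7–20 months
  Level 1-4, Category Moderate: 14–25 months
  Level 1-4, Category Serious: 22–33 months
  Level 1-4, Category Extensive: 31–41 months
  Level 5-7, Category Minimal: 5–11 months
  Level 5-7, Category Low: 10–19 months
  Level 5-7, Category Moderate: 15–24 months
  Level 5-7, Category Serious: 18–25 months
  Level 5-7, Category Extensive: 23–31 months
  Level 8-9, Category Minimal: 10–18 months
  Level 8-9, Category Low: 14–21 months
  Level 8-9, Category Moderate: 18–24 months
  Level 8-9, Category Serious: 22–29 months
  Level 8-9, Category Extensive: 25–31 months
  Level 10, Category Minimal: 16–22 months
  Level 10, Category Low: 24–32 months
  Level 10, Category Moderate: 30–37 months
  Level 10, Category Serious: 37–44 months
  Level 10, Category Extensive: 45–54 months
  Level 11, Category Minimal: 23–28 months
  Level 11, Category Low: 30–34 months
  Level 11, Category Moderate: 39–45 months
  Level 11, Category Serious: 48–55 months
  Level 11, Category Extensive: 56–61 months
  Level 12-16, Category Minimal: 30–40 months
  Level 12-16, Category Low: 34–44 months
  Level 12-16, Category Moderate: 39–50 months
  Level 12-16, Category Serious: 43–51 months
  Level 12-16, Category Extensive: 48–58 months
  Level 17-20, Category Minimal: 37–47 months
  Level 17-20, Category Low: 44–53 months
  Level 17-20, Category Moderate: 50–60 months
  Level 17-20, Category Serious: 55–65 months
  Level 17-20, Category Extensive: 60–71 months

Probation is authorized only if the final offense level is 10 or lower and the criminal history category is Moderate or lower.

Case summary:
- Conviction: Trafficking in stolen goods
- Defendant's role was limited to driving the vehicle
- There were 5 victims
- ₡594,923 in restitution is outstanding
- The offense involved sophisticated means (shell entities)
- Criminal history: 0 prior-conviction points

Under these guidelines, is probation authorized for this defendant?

No

Base offense level for trafficking in stolen goods: 12.
R4 applies: 12 − 2 = 10.
R5 applies: 10 + 1 = 11.
R6 applies: 11 + 2 = 13.
R7 applies (level before this adjustment is 13 ≥ 5, so +3): 13 + 3 = 16.
Final offense level: 16.
Criminal history: 0 prior points → Category Minimal (0-2).
Level 16 falls in the 12-16 band.
Grid: Level 12-16 × Category Minimal = 30-40 months.
Probation check: level 16 > 10 and category Minimal ≤ Moderate → not eligible.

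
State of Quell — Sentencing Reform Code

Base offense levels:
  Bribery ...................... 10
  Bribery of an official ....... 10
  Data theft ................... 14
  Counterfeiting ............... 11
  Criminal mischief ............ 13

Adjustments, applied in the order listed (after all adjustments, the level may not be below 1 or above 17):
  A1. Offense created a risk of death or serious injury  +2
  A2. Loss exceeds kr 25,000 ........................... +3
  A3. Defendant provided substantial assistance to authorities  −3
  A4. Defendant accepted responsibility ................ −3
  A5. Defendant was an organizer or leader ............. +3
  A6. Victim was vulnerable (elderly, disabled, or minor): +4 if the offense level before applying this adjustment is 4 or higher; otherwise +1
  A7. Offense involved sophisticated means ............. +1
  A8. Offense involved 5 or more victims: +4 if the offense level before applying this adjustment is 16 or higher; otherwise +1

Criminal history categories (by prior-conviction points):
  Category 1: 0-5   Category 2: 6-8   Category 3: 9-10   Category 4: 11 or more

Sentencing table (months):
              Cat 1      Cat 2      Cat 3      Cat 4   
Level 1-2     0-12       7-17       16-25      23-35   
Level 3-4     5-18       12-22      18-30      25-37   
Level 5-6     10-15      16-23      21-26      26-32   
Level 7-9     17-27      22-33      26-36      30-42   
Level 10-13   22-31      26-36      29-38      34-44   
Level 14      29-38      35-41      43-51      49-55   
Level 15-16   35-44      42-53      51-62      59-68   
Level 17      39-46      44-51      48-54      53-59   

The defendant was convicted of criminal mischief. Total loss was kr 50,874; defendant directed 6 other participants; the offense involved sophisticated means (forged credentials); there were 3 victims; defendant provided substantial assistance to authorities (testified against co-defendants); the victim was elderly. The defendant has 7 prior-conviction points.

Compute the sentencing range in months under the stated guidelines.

44-51 months

Base offense level for criminal mischief: 13.
A1 does not apply.
A2 applies: 13 + 3 = 16.
A3 applies: 16 − 3 = 13.
A4 does not apply.
A5 applies: 13 + 3 = 16.
A6 applies (level before this adjustment is 16 ≥ 4, so +4): 16 + 4 = 20.
A7 applies: 20 + 1 = 21.
Level 21 exceeds the maximum of 17; capped at 17.
Final offense level: 17.
Criminal history: 7 prior points → Category 2 (6-8).
Level 17 falls in the 17 band.
Grid: Level 17 × Category 2 = 44-51 months.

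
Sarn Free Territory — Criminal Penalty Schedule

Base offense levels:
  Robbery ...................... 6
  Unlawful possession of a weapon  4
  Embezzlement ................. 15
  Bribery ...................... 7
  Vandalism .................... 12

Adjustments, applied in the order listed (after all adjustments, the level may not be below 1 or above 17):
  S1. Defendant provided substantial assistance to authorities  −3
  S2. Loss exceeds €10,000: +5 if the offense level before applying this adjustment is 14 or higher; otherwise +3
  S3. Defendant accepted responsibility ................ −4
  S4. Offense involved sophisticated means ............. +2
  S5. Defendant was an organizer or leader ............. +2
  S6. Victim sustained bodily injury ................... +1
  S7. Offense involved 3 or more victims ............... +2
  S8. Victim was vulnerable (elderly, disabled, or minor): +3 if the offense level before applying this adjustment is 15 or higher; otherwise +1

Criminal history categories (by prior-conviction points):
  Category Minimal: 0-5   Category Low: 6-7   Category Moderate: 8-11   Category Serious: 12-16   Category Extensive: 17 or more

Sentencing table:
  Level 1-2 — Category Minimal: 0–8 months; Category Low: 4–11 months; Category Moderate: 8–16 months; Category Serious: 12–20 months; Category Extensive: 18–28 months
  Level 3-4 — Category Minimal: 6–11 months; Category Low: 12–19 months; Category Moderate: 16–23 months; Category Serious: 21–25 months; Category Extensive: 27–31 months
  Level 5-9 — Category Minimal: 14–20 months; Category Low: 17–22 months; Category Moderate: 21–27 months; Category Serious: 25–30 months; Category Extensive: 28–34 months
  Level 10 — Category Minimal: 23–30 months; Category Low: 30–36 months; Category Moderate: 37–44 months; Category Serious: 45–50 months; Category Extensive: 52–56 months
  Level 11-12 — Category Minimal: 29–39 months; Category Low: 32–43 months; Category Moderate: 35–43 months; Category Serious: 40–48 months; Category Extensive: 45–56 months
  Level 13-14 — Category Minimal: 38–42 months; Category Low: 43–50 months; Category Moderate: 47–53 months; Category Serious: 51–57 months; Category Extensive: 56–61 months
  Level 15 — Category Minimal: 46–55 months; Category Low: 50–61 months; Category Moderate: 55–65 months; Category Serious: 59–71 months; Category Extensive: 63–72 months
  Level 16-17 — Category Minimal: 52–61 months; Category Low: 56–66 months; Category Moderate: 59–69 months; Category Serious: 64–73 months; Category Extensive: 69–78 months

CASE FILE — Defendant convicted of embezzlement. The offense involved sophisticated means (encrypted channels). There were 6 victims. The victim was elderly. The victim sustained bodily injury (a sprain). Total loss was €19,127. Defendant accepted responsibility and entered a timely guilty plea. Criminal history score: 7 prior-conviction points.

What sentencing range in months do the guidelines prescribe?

56-66 months

Base offense level for embezzlement: 15.
S1 does not apply.
S2 applies (level before this adjustment is 15 ≥ 14, so +5): 15 + 5 = 20.
S3 applies: 20 − 4 = 16.
S4 applies: 16 + 2 = 18.
S6 applies: 18 + 1 = 19.
S7 applies: 19 + 2 = 21.
S8 applies (level before this adjustment is 21 ≥ 15, so +3): 21 + 3 = 24.
Level 24 exceeds the maximum of 17; capped at 17.
Final offense level: 17.
Criminal history: 7 prior points → Category Low (6-7).
Level 17 falls in the 16-17 band.
Grid: Level 16-17 × Category Low = 56-66 months.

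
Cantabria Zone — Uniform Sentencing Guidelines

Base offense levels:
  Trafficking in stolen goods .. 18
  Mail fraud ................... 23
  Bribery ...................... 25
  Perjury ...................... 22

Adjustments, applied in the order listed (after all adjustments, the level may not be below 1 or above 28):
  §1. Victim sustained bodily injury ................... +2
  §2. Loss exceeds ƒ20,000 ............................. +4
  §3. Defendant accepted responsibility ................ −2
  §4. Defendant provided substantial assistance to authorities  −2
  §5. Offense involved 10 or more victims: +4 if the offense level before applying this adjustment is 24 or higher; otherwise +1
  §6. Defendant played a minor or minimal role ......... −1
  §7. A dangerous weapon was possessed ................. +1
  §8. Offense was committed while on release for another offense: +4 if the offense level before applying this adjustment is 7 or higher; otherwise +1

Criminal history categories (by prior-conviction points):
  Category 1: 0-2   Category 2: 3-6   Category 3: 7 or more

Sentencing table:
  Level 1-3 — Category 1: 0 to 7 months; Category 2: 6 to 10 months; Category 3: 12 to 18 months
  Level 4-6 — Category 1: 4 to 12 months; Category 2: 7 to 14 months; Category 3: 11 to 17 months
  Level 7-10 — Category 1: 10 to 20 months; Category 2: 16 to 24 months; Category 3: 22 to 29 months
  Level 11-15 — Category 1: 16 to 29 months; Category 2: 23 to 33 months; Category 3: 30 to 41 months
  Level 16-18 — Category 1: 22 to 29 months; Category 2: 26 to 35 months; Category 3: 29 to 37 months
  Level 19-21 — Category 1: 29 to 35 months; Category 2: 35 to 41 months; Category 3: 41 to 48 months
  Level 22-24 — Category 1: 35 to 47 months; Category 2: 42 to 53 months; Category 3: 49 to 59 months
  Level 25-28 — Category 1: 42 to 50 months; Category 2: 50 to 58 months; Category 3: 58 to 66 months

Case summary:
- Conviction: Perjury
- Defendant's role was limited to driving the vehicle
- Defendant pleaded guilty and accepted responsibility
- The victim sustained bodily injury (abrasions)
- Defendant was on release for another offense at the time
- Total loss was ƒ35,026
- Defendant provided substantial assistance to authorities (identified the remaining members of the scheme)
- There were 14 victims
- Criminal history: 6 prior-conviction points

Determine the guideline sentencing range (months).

Base offense level for perjury: 22.
§1 applies: 22 + 2 = 24.
§2 applies: 24 + 4 = 28.
§3 applies: 28 − 2 = 26.
§4 applies: 26 − 2 = 24.
§5 applies (level before this adjustment is 24 ≥ 24, so +4): 24 + 4 = 28.
§6 applies: 28 − 1 = 27.
§8 applies (level before this adjustment is 27 ≥ 7, so +4): 27 + 4 = 31.
Level 31 exceeds the maximum of 28; capped at 28.
Final offense level: 28.
Criminal history: 6 prior points → Category 2 (3-6).
Level 28 falls in the 25-28 band.
Grid: Level 25-28 × Category 2 = 50-58 months.

50-58 months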